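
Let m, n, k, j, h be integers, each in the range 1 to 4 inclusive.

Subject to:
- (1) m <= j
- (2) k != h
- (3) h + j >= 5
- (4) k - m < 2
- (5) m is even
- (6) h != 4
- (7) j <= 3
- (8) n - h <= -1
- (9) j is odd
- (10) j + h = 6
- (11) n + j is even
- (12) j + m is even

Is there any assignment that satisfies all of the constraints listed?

Constraint 9 makes j odd and constraint 5 makes m even, so j + m must be odd. Constraint 12 says j + m is even — contradiction.

Unsatisfiable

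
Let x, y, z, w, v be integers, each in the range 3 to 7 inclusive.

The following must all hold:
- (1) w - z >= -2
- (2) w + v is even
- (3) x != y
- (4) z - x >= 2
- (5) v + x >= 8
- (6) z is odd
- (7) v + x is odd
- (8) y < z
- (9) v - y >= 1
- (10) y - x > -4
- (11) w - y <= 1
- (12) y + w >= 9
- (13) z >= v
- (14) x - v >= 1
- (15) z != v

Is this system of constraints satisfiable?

Constraints 1, 4, 9, 11, and 14 give v − y ≥ 1, y − w ≥ -1, w − z ≥ -2, z − x ≥ 2, x − v ≥ 1.
Adding all 5 inequalities: the left sides telescope to 0, and the right sides sum to 1 + (-1) + (-2) + 2 + 1 = 1. So 0 ≥ 1, which is false.

Unsatisfiable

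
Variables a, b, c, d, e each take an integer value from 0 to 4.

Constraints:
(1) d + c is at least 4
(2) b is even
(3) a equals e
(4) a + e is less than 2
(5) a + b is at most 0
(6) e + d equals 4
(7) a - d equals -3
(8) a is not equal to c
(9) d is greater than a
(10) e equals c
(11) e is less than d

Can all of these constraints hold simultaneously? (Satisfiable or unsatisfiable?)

From constraints 3 and 10, a = e = c, so a = c. But constraint 8 says a ≠ c. Contradiction.

Unsatisfiable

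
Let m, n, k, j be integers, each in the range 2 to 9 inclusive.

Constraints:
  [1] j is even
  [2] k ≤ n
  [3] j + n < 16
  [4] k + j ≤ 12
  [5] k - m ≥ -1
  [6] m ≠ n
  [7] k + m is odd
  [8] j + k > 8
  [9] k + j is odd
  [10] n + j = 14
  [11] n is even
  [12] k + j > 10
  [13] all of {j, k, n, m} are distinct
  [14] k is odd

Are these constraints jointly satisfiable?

Satisfiable

One satisfying assignment is m = 2, n = 6, k = 3, j = 8.
For the less obvious constraints — constraint 3: j + n = 14; constraint 4: k + j = 11 — and the others hold by inspection.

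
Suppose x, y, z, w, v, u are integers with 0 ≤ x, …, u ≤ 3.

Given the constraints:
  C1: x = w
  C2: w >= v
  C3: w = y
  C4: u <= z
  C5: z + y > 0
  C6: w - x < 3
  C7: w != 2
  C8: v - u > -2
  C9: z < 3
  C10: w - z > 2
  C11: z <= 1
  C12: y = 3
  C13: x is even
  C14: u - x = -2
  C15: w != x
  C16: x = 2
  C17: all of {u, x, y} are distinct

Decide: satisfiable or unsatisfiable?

Unsatisfiable

Constraint 16 fixes x = 2 and constraint 12 fixes y = 3. Constraints 1 and 3 give x = w = y, so x = y. But 2 ≠ 3 — contradiction.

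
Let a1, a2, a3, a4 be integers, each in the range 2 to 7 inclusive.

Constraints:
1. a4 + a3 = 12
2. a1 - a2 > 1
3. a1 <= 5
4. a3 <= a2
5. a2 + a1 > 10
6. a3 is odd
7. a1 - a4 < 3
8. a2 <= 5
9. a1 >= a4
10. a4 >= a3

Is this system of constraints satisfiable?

From constraints 3 and 9: a4 ≤ a1 ≤ 5. From constraints 4 and 8: a3 ≤ a2 ≤ 5. Hence a4 + a3 ≤ 10. But constraint 1 requires a4 + a3 = 12, and 12 > 10. Contradiction.

Unsatisfiable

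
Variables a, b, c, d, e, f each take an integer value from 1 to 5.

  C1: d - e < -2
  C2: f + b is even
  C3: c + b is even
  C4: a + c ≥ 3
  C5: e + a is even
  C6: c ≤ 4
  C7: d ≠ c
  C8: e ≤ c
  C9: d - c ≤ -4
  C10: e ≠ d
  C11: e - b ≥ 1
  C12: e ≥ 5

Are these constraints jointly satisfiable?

Unsatisfiable

From constraint 12: e ≥ 5. From constraints 6 and 8: e ≤ c and c ≤ 4, so e ≤ 4. But 4 < 5, so no value of e works.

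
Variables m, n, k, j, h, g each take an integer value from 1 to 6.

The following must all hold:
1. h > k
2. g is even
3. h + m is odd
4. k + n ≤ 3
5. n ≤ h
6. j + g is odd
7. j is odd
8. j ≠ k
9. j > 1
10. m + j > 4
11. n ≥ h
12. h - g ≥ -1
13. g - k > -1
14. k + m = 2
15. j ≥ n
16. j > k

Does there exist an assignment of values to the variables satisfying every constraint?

Satisfiable

The assignment m = 1, n = 2, k = 1, j = 5, h = 2, g = 2 works:
  constraint 4 holds since k + n = 3.
  constraint 10 holds since m + j = 6.
  constraint 12 holds since h - g = 0.
The rest check out directly.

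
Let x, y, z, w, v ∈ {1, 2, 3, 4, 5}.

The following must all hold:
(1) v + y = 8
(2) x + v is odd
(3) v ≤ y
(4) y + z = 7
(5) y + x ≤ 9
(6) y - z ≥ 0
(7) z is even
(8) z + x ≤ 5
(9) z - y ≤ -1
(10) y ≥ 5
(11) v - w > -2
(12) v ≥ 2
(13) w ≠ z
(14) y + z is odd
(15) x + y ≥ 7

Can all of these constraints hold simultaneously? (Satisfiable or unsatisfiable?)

Try x = 2, y = 5, z = 2, w = 3, v = 3.
Check constraint 1: v + y = 8; constraint 4: y + z = 7; constraint 5: y + x = 7. The remaining constraints are straightforward to verify.

Satisfiable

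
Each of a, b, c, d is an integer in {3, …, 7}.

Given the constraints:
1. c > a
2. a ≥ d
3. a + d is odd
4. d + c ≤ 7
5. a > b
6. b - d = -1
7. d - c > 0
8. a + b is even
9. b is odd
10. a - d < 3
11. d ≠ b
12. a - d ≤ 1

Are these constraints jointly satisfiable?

Constraints 1, 2, and 7 give c < d, d ≤ a, a < c. Chaining: c < d ≤ a < c, which forces c < c — impossible.

Unsatisfiable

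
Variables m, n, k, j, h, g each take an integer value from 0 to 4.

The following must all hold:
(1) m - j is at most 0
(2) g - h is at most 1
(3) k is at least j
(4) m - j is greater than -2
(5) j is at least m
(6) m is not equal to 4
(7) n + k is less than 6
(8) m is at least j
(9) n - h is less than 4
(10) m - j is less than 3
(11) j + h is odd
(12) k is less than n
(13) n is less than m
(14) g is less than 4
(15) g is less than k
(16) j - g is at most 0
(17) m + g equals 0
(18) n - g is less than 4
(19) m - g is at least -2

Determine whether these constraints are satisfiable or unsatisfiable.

Unsatisfiable

Constraints 5, 12, 13, 15, and 16 give m ≤ j, j ≤ g, g < k, k < n, n < m. Chaining: m ≤ j ≤ g < k < n < m, which forces m < m — impossible.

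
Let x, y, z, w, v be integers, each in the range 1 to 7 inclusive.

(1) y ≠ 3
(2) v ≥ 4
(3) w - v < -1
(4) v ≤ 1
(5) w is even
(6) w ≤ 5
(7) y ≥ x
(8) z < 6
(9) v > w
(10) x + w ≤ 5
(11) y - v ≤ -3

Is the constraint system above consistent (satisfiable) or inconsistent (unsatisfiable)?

Unsatisfiable

From constraint 2: v ≥ 4. From constraint 4: v ≤ 1. But 1 < 4, so no value of v works.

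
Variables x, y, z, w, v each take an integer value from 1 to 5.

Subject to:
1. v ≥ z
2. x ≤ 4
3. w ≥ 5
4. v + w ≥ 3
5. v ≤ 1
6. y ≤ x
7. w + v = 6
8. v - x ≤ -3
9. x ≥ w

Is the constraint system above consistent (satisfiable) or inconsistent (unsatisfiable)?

Unsatisfiable

From constraints 2 and 9: w ≤ x ≤ 4. From constraint 5: v ≤ 1. Hence w + v ≤ 5. But constraint 7 requires w + v = 6, and 6 > 5. Contradiction.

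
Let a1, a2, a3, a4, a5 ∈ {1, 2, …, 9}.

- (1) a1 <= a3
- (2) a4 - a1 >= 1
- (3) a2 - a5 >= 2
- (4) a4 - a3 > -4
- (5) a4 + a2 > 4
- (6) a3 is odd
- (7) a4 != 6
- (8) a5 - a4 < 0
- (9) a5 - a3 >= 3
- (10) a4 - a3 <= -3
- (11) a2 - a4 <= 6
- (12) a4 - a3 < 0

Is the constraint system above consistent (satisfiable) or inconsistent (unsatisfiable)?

Constraints 3, 9, 10, and 11 give a4 − a2 ≥ -6, a2 − a5 ≥ 2, a5 − a3 ≥ 3, a3 − a4 ≥ 3.
Adding all 4 inequalities: the left sides telescope to 0, and the right sides sum to (-6) + 2 + 3 + 3 = 2. So 0 ≥ 2, which is false.

Unsatisfiable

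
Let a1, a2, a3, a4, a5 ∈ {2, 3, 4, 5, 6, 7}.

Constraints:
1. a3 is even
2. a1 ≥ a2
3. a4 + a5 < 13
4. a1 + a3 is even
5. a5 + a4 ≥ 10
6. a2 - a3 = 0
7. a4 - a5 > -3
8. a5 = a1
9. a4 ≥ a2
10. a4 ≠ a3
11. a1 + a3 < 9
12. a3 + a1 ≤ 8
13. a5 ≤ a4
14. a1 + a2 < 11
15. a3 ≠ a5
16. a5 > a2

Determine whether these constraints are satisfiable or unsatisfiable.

Satisfiable

Setting (a1, a2, a3, a4, a5) = (6, 2, 2, 6, 6) satisfies everything: constraint 3: a4 + a5 = 12; constraint 5: a5 + a4 = 12; constraint 6: a2 - a3 = 0, and the others follow.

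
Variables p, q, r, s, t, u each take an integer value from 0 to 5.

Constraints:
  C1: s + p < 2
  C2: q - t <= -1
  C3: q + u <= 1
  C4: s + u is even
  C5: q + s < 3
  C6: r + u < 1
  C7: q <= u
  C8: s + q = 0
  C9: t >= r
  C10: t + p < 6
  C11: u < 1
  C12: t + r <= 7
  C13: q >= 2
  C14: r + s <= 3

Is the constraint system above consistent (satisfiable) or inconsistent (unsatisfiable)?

From constraints 7 and 13: u ≥ q and q ≥ 2, so u ≥ 2. From constraint 11: u ≤ 0. But 0 < 2, so no value of u works.

Unsatisfiable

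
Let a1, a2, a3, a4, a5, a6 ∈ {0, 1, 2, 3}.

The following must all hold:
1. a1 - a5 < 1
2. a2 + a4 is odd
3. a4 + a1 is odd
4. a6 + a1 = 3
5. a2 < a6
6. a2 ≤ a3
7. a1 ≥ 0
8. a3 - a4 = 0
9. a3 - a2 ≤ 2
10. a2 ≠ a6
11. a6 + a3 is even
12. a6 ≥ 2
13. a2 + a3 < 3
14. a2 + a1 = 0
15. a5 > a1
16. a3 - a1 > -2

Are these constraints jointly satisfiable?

One satisfying assignment is a1 = 0, a2 = 0, a3 = 1, a4 = 1, a5 = 1, a6 = 3.
For the less obvious constraints — constraint 1: a1 - a5 = -1; constraint 4: a6 + a1 = 3 — and the others hold by inspection.

Satisfiable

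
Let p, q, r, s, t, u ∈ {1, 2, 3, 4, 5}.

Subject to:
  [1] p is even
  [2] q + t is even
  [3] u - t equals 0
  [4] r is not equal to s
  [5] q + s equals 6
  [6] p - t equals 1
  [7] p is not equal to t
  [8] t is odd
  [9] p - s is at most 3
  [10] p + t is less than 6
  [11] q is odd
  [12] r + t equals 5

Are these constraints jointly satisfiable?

Satisfiable

One satisfying assignment is p = 2, q = 5, r = 4, s = 1, t = 1, u = 1.
For the less obvious constraints — constraint 3: u - t = 0; constraint 5: q + s = 6; constraint 6: p - t = 1 — and the others hold by inspection.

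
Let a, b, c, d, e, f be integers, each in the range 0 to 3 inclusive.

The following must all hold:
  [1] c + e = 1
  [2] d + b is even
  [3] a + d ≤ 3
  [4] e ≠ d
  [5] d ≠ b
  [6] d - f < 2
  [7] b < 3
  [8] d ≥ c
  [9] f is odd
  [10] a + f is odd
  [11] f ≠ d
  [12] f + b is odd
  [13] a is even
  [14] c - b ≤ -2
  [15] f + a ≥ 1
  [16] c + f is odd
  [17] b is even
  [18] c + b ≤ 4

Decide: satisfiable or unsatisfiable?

Setting (a, b, c, d, e, f) = (2, 2, 0, 0, 1, 1) satisfies everything: constraint 1: c + e = 1; constraint 3: a + d = 2; constraint 6: d - f = -1, and the others follow.

Satisfiable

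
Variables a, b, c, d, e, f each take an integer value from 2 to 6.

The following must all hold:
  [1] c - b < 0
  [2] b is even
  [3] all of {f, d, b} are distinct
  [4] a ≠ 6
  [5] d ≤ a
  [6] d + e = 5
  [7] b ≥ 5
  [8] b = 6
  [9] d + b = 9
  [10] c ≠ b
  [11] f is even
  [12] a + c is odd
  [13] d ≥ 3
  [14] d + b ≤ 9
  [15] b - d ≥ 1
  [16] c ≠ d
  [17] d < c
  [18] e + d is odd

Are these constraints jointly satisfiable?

Satisfiable

Take a = 3, b = 6, c = 4, d = 3, e = 2, f = 4. Then constraint 1: c - b = -2; constraint 6: d + e = 5; constraint 9: d + b = 9, and every other listed constraint is also met.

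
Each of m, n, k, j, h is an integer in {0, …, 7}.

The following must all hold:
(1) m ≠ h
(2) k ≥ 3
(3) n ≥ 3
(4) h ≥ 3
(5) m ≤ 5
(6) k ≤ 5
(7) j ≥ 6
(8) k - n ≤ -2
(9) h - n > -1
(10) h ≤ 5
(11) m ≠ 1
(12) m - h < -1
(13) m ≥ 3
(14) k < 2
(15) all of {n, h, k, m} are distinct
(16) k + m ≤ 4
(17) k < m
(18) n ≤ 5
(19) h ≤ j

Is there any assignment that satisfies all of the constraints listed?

Unsatisfiable

Constraints 2, 3, 4, 5, 6, 10, 13, and 18 confine each of n, h, k, m to the 3 values {3, …, 5}.
Constraint 15 requires all 4 of them to be distinct, but only 3 values are available — impossible by the pigeonhole principle.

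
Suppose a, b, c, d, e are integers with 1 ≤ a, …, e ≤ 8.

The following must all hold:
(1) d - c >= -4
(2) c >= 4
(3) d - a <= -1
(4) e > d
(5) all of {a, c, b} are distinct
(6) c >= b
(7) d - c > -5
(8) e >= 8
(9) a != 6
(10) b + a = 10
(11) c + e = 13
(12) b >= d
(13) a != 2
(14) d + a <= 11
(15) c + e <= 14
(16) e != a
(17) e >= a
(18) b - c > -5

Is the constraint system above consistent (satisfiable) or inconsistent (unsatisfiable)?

Satisfiable

The assignment a = 7, b = 3, c = 5, d = 3, e = 8 works:
  constraint 1 holds since d - c = -2.
  constraint 3 holds since d - a = -4.
The rest check out directly.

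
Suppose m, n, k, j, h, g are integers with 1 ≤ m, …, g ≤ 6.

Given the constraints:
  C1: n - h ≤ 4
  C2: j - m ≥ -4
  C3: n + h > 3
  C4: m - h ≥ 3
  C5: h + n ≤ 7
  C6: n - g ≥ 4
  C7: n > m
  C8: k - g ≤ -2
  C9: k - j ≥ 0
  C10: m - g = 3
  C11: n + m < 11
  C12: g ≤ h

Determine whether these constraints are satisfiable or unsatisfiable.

Constraints 1, 2, 4, 6, 8, and 9 give k − j ≥ 0, j − m ≥ -4, m − h ≥ 3, h − n ≥ -4, n − g ≥ 4, g − k ≥ 2.
Adding all 6 inequalities: the left sides telescope to 0, and the right sides sum to 0 + (-4) + 3 + (-4) + 4 + 2 = 1. So 0 ≥ 1, which is false.

Unsatisfiable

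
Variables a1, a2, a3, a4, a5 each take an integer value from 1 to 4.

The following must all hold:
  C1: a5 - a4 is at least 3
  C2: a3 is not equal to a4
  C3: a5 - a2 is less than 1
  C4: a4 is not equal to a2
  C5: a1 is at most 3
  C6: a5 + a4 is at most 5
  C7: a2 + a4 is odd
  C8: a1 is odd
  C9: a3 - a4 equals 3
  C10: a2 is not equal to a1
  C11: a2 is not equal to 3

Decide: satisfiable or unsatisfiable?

Satisfiable

Setting (a1, a2, a3, a4, a5) = (3, 4, 4, 1, 4) satisfies everything: constraint 1: a5 - a4 = 3; constraint 3: a5 - a2 = 0; constraint 6: a5 + a4 = 5, and the others follow.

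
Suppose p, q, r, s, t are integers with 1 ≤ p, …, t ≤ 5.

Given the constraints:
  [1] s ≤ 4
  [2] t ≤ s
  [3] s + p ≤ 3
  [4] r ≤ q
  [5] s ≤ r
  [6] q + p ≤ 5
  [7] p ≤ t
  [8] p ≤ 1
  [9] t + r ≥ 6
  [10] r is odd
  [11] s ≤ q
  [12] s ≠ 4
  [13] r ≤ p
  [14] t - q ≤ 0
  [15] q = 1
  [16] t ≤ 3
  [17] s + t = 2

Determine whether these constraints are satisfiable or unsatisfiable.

Unsatisfiable

From constraints 1 and 2: t ≤ s ≤ 4. From constraints 8 and 13: r ≤ p ≤ 1. Hence t + r ≤ 5. But constraint 9 requires t + r ≥ 6, and 6 > 5. Contradiction.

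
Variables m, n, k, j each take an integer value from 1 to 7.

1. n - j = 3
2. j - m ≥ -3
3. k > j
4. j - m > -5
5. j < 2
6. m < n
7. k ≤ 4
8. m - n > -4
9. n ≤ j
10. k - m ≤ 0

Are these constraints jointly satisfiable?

Unsatisfiable

Constraints 3, 6, 9, and 10 give n ≤ j, j < k, k ≤ m, m < n. Chaining: n ≤ j < k ≤ m < n, which forces n < n — impossible.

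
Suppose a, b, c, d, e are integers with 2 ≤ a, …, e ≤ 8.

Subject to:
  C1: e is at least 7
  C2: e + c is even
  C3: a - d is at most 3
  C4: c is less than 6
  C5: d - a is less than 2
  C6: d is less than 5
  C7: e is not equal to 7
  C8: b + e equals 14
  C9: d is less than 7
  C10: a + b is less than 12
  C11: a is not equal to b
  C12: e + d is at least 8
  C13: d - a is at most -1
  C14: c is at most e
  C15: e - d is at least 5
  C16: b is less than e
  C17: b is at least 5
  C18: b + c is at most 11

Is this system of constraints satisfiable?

One satisfying assignment is a = 3, b = 6, c = 4, d = 2, e = 8.
For the less obvious constraints — constraint 3: a - d = 1; constraint 5: d - a = -1; constraint 8: b + e = 14 — and the others hold by inspection.

Satisfiable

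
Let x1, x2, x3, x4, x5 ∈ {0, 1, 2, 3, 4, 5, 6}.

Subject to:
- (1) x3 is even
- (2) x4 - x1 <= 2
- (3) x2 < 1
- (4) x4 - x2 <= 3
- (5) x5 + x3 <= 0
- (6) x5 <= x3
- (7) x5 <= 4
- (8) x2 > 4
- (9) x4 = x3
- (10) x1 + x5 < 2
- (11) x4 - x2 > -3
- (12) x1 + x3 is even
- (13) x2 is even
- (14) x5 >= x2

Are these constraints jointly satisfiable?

Unsatisfiable

From constraint 8: x2 ≥ 5. From constraints 7 and 14: x2 ≤ x5 and x5 ≤ 4, so x2 ≤ 4. But 4 < 5, so no value of x2 works.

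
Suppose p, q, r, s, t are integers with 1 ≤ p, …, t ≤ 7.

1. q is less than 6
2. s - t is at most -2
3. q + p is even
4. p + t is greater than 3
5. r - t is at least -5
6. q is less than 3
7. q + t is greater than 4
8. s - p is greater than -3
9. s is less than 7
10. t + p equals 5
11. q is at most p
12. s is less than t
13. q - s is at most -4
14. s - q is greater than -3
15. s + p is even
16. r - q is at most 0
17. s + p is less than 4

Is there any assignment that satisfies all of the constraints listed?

Constraints 2, 5, 13, and 16 give r − t ≥ -5, t − s ≥ 2, s − q ≥ 4, q − r ≥ 0.
Adding all 4 inequalities: the left sides telescope to 0, and the right sides sum to (-5) + 2 + 4 + 0 = 1. So 0 ≥ 1, which is false.

Unsatisfiable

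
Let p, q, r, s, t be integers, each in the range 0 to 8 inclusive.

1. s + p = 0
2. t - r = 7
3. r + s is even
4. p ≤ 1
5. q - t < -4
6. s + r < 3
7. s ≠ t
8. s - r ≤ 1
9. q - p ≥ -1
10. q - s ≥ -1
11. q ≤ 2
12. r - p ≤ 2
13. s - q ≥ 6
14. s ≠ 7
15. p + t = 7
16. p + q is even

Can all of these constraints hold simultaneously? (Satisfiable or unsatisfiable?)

Constraints 8, 9, 12, and 13 give r − s ≥ -1, s − q ≥ 6, q − p ≥ -1, p − r ≥ -2.
Adding all 4 inequalities: the left sides telescope to 0, and the right sides sum to (-1) + 6 + (-1) + (-2) = 2. So 0 ≥ 2, which is false.

Unsatisfiable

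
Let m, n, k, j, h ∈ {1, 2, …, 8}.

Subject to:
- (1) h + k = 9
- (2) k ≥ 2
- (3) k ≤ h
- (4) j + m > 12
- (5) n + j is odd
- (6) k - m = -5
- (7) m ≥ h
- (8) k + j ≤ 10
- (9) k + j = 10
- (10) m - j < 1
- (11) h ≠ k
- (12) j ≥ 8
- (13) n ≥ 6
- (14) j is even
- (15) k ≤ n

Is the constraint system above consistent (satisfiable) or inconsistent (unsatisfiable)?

Try m = 7, n = 7, k = 2, j = 8, h = 7.
Check constraint 1: h + k = 9; constraint 4: j + m = 15; constraint 6: k - m = -5. The remaining constraints are straightforward to verify.

Satisfiable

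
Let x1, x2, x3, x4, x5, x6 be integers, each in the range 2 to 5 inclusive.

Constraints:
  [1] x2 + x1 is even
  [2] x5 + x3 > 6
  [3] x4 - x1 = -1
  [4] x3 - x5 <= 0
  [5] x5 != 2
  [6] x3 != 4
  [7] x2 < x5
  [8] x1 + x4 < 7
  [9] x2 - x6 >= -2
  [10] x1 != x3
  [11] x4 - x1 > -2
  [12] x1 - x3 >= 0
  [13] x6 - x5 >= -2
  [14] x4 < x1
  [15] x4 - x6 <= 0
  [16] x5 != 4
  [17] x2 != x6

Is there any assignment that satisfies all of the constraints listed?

Satisfiable

Take x1 = 3, x2 = 3, x3 = 2, x4 = 2, x5 = 5, x6 = 5. Then constraint 2: x5 + x3 = 7; constraint 3: x4 - x1 = -1, and every other listed constraint is also met.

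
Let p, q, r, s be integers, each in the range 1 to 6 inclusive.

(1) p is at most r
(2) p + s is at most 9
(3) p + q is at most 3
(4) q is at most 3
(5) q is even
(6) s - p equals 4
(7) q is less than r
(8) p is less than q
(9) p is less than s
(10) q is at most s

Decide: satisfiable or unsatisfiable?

Satisfiable

The assignment p = 1, q = 2, r = 6, s = 5 works:
  constraint 2 holds since p + s = 6.
  constraint 3 holds since p + q = 3.
The rest check out directly.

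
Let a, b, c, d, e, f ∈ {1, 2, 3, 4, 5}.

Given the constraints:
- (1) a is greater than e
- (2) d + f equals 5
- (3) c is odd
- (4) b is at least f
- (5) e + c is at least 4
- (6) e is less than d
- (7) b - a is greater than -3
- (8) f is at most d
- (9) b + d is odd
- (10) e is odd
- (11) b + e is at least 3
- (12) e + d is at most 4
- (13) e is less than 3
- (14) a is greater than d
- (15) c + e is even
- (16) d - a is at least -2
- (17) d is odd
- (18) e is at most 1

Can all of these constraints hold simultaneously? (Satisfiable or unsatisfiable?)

The assignment a = 5, b = 4, c = 5, d = 3, e = 1, f = 2 works:
  constraint 2 holds since d + f = 5.
  constraint 5 holds since e + c = 6.
  constraint 7 holds since b - a = -1.
The rest check out directly.

Satisfiable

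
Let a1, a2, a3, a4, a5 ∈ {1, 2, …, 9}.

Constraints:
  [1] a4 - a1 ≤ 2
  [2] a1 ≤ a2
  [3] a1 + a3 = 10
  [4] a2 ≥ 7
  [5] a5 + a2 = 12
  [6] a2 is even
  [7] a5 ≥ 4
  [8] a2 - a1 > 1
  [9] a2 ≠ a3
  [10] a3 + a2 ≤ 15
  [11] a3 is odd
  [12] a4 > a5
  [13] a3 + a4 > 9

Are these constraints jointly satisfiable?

The assignment a1 = 5, a2 = 8, a3 = 5, a4 = 5, a5 = 4 works:
  constraint 1 holds since a4 - a1 = 0.
  constraint 3 holds since a1 + a3 = 10.
The rest check out directly.

Satisfiable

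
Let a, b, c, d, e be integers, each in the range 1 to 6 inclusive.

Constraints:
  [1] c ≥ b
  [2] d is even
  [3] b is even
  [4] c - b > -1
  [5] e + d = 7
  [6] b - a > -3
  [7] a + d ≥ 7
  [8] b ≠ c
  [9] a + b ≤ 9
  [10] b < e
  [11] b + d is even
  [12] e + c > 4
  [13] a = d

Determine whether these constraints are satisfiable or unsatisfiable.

Try a = 4, b = 2, c = 3, d = 4, e = 3.
Check constraint 4: c - b = 1; constraint 5: e + d = 7; constraint 6: b - a = -2. The remaining constraints are straightforward to verify.

Satisfiable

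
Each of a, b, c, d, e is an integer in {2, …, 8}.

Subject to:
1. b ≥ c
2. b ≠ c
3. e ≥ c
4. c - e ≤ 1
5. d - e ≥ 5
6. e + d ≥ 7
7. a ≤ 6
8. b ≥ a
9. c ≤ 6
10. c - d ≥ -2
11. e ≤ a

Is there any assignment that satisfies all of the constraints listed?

Constraints 4, 5, and 10 give d − e ≥ 5, e − c ≥ -1, c − d ≥ -2.
Adding all 3 inequalities: the left sides telescope to 0, and the right sides sum to 5 + (-1) + (-2) = 2. So 0 ≥ 2, which is false.

Unsatisfiable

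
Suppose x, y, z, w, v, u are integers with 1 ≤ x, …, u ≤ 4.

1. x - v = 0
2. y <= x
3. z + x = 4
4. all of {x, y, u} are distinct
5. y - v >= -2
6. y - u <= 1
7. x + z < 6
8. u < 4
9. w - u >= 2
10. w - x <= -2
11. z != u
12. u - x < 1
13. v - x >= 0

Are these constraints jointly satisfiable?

Constraints 5, 6, 9, 10, and 13 give u − y ≥ -1, y − v ≥ -2, v − x ≥ 0, x − w ≥ 2, w − u ≥ 2.
Adding all 5 inequalities: the left sides telescope to 0, and the right sides sum to (-1) + (-2) + 0 + 2 + 2 = 1. So 0 ≥ 1, which is false.

Unsatisfiable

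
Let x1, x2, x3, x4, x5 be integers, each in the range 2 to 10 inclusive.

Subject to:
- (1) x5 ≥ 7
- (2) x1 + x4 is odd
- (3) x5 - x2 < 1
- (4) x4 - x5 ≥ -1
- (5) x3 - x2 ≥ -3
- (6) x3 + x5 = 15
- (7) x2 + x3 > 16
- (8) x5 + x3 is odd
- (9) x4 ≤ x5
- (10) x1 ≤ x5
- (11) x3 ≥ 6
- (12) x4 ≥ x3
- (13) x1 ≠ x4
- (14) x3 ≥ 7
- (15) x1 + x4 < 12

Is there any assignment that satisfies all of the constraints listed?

Setting (x1, x2, x3, x4, x5) = (2, 10, 7, 7, 8) satisfies everything: constraint 3: x5 - x2 = -2; constraint 4: x4 - x5 = -1; constraint 5: x3 - x2 = -3, and the others follow.

Satisfiable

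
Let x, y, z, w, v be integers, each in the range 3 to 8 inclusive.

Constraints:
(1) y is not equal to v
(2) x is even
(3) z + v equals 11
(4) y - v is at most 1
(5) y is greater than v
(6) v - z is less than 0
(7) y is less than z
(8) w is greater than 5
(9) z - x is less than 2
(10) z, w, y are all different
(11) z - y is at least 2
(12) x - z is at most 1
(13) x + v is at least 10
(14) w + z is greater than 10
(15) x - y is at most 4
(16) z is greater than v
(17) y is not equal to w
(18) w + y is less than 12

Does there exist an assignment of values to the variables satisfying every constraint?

Satisfiable

Setting (x, y, z, w, v) = (8, 5, 7, 6, 4) satisfies everything: constraint 3: z + v = 11; constraint 4: y - v = 1, and the others follow.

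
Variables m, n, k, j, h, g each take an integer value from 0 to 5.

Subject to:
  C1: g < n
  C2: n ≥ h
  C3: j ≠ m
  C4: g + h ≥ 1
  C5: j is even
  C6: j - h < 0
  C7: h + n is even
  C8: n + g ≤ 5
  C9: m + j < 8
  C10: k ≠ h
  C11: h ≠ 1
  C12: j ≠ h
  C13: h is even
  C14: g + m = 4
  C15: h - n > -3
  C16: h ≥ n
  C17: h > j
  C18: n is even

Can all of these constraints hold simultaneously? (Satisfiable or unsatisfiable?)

Setting (m, n, k, j, h, g) = (4, 4, 2, 2, 4, 0) satisfies everything: constraint 4: g + h = 4; constraint 6: j - h = -2; constraint 8: n + g = 4, and the others follow.

Satisfiable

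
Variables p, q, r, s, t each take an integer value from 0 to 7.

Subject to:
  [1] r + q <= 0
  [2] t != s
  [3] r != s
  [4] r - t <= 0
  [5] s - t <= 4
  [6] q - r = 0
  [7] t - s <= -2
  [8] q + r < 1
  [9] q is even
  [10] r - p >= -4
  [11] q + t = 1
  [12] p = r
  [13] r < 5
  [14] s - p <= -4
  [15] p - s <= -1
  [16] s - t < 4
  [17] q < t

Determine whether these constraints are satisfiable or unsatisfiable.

Constraints 4, 7, 10, and 14 give p − s ≥ 4, s − t ≥ 2, t − r ≥ 0, r − p ≥ -4.
Adding all 4 inequalities: the left sides telescope to 0, and the right sides sum to 4 + 2 + 0 + (-4) = 2. So 0 ≥ 2, which is false.

Unsatisfiable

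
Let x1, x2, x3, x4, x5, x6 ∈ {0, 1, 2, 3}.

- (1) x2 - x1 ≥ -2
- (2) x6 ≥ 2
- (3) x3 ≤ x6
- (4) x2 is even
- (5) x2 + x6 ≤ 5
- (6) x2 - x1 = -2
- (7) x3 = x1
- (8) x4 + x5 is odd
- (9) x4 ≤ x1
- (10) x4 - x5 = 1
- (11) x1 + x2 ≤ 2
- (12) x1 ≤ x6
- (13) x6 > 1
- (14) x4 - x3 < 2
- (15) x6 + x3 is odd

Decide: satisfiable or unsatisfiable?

Satisfiable

The assignment x1 = 2, x2 = 0, x3 = 2, x4 = 2, x5 = 1, x6 = 3 works:
  constraint 1 holds since x2 - x1 = -2.
  constraint 5 holds since x2 + x6 = 3.
  constraint 6 holds since x2 - x1 = -2.
The rest check out directly.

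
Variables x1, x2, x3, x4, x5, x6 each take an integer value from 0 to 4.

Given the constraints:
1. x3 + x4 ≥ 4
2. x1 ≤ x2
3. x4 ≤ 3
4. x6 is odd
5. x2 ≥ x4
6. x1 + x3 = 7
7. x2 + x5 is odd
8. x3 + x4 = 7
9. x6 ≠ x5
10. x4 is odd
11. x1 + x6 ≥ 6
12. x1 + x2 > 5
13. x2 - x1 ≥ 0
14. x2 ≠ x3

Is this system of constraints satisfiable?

Satisfiable

Take x1 = 3, x2 = 3, x3 = 4, x4 = 3, x5 = 0, x6 = 3. Then constraint 1: x3 + x4 = 7; constraint 6: x1 + x3 = 7; constraint 8: x3 + x4 = 7, and every other listed constraint is also met.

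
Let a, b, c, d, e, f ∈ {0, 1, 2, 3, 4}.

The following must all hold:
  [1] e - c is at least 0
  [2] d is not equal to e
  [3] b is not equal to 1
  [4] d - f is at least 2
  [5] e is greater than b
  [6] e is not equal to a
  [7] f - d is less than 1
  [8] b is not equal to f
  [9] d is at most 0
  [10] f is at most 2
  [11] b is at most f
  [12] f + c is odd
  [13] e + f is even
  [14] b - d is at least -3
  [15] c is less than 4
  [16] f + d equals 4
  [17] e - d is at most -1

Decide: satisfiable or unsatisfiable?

From constraint 10: f ≤ 2. From constraint 9: d ≤ 0. Hence f + d ≤ 2. But constraint 16 requires f + d = 4, and 4 > 2. Contradiction.

Unsatisfiable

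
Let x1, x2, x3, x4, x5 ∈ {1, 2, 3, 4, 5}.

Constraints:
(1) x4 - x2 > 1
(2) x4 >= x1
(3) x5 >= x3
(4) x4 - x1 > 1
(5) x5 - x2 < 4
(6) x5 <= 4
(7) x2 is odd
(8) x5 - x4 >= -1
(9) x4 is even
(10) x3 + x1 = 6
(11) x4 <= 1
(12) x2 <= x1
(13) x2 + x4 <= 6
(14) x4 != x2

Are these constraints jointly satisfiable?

Unsatisfiable

From constraints 3 and 6: x3 ≤ x5 ≤ 4. From constraints 2 and 11: x1 ≤ x4 ≤ 1. Hence x3 + x1 ≤ 5. But constraint 10 requires x3 + x1 = 6, and 6 > 5. Contradiction.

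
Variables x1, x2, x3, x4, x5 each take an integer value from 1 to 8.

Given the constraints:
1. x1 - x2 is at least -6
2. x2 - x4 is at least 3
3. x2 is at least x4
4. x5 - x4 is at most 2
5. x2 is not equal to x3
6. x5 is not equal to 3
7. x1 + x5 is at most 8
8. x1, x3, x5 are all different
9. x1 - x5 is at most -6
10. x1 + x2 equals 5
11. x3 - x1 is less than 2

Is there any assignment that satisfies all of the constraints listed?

Unsatisfiable

Constraints 1, 2, 4, and 9 give x5 − x1 ≥ 6, x1 − x2 ≥ -6, x2 − x4 ≥ 3, x4 − x5 ≥ -2.
Adding all 4 inequalities: the left sides telescope to 0, and the right sides sum to 6 + (-6) + 3 + (-2) = 1. So 0 ≥ 1, which is false.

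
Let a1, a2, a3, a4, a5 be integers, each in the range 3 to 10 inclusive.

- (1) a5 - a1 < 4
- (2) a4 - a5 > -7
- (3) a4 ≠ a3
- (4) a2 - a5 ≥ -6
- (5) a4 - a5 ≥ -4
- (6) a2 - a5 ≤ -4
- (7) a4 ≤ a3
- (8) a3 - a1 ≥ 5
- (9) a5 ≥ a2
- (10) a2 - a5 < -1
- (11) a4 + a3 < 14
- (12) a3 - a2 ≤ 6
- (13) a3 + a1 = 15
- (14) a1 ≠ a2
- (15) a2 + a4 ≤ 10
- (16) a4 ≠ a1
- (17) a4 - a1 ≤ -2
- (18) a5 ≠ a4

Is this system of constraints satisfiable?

Unsatisfiable

Constraints 5, 6, 8, 12, and 17 give a2 − a3 ≥ -6, a3 − a1 ≥ 5, a1 − a4 ≥ 2, a4 − a5 ≥ -4, a5 − a2 ≥ 4.
Adding all 5 inequalities: the left sides telescope to 0, and the right sides sum to (-6) + 5 + 2 + (-4) + 4 = 1. So 0 ≥ 1, which is false.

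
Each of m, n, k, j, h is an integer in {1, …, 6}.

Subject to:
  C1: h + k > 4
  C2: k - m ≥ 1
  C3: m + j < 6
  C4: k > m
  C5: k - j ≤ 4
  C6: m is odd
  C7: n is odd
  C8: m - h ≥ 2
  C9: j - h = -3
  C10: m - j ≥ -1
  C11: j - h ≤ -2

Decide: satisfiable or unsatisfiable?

Constraints 2, 5, 8, and 11 give k − m ≥ 1, m − h ≥ 2, h − j ≥ 2, j − k ≥ -4.
Adding all 4 inequalities: the left sides telescope to 0, and the right sides sum to 1 + 2 + 2 + (-4) = 1. So 0 ≥ 1, which is false.

Unsatisfiable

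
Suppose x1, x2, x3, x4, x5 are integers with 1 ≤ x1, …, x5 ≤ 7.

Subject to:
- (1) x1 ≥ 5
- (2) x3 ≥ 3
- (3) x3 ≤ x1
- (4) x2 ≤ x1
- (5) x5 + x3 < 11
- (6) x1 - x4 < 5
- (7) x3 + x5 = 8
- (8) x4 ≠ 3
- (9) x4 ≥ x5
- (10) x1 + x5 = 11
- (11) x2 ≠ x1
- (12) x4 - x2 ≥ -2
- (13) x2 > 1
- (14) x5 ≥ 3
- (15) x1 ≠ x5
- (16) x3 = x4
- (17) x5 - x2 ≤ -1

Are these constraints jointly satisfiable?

Satisfiable

Setting (x1, x2, x3, x4, x5) = (7, 6, 4, 4, 4) satisfies everything: constraint 5: x5 + x3 = 8; constraint 6: x1 - x4 = 3, and the others follow.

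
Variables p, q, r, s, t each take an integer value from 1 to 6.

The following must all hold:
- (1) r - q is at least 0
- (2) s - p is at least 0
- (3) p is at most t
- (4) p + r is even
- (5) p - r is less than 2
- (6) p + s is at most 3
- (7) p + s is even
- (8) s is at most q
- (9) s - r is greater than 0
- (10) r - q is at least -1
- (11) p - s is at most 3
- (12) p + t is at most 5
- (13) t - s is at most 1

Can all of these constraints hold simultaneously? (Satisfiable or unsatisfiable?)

Unsatisfiable

Constraints 1, 8, and 9 give s ≤ q, q ≤ r, r < s. Chaining: s ≤ q ≤ r < s, which forces s < s — impossible.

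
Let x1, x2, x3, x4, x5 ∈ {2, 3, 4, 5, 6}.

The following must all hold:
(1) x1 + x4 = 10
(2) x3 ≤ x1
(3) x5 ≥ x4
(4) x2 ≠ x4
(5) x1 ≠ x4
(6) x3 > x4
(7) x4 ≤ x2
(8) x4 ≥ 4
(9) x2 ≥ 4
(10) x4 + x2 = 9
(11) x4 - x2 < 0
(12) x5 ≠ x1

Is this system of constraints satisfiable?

Satisfiable

One satisfying assignment is x1 = 6, x2 = 5, x3 = 5, x4 = 4, x5 = 4.
For the less obvious constraints — constraint 1: x1 + x4 = 10; constraint 10: x4 + x2 = 9; constraint 11: x4 - x2 = -1 — and the others hold by inspection.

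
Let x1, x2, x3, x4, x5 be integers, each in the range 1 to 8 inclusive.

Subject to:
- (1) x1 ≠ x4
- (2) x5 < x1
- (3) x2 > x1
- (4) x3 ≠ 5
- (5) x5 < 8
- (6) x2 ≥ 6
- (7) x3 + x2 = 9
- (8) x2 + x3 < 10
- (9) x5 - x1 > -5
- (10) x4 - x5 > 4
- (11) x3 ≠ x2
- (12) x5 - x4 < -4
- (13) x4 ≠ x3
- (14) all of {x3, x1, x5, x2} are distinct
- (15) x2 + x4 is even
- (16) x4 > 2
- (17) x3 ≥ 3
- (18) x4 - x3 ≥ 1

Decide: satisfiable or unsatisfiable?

Satisfiable

The assignment x1 = 5, x2 = 6, x3 = 3, x4 = 6, x5 = 1 works:
  constraint 7 holds since x3 + x2 = 9.
  constraint 8 holds since x2 + x3 = 9.
The rest check out directly.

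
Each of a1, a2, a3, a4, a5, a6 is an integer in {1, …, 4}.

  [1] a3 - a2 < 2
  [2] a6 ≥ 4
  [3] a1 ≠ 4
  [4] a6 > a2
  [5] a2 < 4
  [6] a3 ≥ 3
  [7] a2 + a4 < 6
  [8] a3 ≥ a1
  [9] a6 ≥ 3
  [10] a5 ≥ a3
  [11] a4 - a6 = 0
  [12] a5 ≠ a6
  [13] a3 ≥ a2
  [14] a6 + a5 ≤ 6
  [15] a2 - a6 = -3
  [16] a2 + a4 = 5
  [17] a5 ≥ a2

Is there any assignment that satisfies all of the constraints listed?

Unsatisfiable

From constraint 2: a6 ≥ 4. From constraints 6 and 10: a5 ≥ a3 ≥ 3. Hence a6 + a5 ≥ 7. But constraint 14 requires a6 + a5 ≤ 6, and 6 < 7. Contradiction.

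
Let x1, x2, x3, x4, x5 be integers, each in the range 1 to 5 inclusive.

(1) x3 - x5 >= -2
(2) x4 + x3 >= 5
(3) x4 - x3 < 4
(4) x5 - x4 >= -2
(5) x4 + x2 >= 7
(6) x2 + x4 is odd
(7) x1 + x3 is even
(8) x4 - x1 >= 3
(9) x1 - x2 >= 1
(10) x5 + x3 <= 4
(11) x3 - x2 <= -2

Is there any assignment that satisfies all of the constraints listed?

Constraints 1, 4, 8, 9, and 11 give x1 − x2 ≥ 1, x2 − x3 ≥ 2, x3 − x5 ≥ -2, x5 − x4 ≥ -2, x4 − x1 ≥ 3.
Adding all 5 inequalities: the left sides telescope to 0, and the right sides sum to 1 + 2 + (-2) + (-2) + 3 = 2. So 0 ≥ 2, which is false.

Unsatisfiable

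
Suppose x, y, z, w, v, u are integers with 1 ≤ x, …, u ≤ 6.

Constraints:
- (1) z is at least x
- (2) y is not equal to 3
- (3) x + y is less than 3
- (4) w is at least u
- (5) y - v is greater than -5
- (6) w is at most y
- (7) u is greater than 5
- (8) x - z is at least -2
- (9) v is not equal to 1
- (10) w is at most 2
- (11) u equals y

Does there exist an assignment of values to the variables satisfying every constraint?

From constraint 7: u ≥ 6. From constraints 4 and 10: u ≤ w and w ≤ 2, so u ≤ 2. But 2 < 6, so no value of u works.

Unsatisfiable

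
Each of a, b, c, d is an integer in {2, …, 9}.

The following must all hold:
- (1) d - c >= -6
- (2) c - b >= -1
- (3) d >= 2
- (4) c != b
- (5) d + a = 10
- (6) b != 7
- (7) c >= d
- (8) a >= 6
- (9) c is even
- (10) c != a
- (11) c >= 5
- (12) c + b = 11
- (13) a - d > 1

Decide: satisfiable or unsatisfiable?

One satisfying assignment is a = 7, b = 5, c = 6, d = 3.
For the less obvious constraints — constraint 1: d - c = -3; constraint 2: c - b = 1 — and the others hold by inspection.

Satisfiable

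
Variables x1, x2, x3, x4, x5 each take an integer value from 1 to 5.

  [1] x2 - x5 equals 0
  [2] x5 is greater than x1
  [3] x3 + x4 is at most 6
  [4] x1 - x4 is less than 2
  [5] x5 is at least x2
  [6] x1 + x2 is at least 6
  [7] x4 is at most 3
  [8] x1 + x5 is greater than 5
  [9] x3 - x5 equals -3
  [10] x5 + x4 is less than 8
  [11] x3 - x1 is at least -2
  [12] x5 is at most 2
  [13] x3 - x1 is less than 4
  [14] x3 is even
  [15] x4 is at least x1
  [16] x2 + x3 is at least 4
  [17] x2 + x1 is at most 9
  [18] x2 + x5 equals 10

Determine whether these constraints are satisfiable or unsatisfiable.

From constraints 7 and 15: x1 ≤ x4 ≤ 3. From constraints 5 and 12: x2 ≤ x5 ≤ 2. Hence x1 + x2 ≤ 5. But constraint 6 requires x1 + x2 ≥ 6, and 6 > 5. Contradiction.

Unsatisfiable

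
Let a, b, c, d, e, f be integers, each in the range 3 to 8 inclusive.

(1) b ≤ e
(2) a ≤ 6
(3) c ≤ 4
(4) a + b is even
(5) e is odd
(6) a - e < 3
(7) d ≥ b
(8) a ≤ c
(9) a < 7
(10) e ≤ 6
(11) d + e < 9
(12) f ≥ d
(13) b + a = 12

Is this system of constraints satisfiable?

Unsatisfiable

From constraints 1 and 10: b ≤ e ≤ 6. From constraints 3 and 8: a ≤ c ≤ 4. Hence b + a ≤ 10. But constraint 13 requires b + a = 12, and 12 > 10. Contradiction.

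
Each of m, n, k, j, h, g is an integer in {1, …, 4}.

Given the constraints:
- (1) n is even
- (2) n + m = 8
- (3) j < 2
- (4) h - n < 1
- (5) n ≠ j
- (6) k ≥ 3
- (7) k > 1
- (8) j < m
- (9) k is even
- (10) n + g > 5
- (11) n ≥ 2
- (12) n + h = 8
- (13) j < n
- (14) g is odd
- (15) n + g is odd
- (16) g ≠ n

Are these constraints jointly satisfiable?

One satisfying assignment is m = 4, n = 4, k = 4, j = 1, h = 4, g = 3.
For the less obvious constraints — constraint 2: n + m = 8; constraint 4: h - n = 0 — and the others hold by inspection.

Satisfiable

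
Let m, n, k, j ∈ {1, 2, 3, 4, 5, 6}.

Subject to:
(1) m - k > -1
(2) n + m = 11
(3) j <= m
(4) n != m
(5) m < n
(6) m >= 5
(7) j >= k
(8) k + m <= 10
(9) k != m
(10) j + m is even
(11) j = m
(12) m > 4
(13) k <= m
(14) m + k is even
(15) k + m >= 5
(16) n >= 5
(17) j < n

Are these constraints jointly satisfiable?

Satisfiable

One satisfying assignment is m = 5, n = 6, k = 3, j = 5.
For the less obvious constraints — constraint 1: m - k = 2; constraint 2: n + m = 11 — and the others hold by inspection.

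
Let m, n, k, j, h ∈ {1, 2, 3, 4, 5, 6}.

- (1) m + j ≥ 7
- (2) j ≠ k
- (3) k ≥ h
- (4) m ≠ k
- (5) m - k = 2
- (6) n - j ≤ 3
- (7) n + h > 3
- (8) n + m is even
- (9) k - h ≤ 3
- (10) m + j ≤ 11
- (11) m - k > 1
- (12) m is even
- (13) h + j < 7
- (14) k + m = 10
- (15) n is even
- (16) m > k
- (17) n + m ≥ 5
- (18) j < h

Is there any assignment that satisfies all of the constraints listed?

The assignment m = 6, n = 2, k = 4, j = 2, h = 3 works:
  constraint 1 holds since m + j = 8.
  constraint 5 holds since m - k = 2.
The rest check out directly.

Satisfiable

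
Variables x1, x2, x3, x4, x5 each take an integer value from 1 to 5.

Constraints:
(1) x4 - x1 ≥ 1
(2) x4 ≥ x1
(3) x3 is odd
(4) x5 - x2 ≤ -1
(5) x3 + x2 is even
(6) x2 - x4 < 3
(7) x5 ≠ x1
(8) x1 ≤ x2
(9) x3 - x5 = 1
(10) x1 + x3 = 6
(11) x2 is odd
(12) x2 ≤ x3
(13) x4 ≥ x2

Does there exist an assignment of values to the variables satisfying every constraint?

Satisfiable

One satisfying assignment is x1 = 1, x2 = 5, x3 = 5, x4 = 5, x5 = 4.
For the less obvious constraints — constraint 1: x4 - x1 = 4; constraint 4: x5 - x2 = -1; constraint 6: x2 - x4 = 0 — and the others hold by inspection.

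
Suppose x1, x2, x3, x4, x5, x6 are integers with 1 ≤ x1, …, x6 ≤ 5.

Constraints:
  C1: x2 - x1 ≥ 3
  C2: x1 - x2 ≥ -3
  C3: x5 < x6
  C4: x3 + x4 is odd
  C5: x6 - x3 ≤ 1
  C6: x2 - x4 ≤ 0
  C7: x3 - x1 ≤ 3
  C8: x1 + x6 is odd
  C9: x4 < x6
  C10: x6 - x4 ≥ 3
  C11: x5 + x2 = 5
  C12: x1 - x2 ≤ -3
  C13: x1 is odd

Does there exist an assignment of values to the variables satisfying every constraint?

Unsatisfiable

Constraints 1, 5, 6, 7, and 10 give x1 − x3 ≥ -3, x3 − x6 ≥ -1, x6 − x4 ≥ 3, x4 − x2 ≥ 0, x2 − x1 ≥ 3.
Adding all 5 inequalities: the left sides telescope to 0, and the right sides sum to (-3) + (-1) + 3 + 0 + 3 = 2. So 0 ≥ 2, which is false.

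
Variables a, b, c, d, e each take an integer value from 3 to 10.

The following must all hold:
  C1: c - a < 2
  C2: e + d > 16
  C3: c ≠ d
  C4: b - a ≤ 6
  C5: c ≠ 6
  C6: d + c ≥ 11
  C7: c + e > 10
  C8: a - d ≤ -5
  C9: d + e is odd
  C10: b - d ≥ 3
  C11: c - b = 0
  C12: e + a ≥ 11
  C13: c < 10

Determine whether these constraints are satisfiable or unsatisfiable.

Constraints 4, 8, and 10 give a − b ≥ -6, b − d ≥ 3, d − a ≥ 5.
Adding all 3 inequalities: the left sides telescope to 0, and the right sides sum to (-6) + 3 + 5 = 2. So 0 ≥ 2, which is false.

Unsatisfiable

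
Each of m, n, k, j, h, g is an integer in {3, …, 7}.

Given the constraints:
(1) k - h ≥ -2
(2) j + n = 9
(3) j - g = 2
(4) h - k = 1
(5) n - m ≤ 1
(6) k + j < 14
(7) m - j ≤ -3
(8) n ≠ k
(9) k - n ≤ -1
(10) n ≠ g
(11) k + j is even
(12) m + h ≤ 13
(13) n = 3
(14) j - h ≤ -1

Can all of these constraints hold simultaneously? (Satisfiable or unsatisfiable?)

Constraints 1, 5, 7, 9, and 14 give j − m ≥ 3, m − n ≥ -1, n − k ≥ 1, k − h ≥ -2, h − j ≥ 1.
Adding all 5 inequalities: the left sides telescope to 0, and the right sides sum to 3 + (-1) + 1 + (-2) + 1 = 2. So 0 ≥ 2, which is false.

Unsatisfiable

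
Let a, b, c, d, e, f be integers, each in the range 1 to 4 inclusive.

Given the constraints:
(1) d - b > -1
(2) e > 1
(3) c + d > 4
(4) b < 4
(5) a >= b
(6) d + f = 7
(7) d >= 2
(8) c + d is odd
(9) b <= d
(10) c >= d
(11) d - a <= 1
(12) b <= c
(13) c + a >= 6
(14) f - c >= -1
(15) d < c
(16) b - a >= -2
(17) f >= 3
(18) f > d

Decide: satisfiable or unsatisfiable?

Satisfiable

The assignment a = 4, b = 2, c = 4, d = 3, e = 4, f = 4 works:
  constraint 1 holds since d - b = 1.
  constraint 3 holds since c + d = 7.
The rest check out directly.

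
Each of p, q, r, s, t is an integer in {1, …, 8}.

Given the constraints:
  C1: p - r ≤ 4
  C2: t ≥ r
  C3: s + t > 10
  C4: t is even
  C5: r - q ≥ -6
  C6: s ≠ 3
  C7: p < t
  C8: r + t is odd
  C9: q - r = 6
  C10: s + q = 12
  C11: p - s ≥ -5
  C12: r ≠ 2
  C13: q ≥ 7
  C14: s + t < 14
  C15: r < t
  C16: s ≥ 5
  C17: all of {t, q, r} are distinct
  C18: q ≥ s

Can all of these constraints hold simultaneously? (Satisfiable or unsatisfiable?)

Satisfiable

Try p = 3, q = 7, r = 1, s = 5, t = 6.
Check constraint 1: p - r = 2; constraint 3: s + t = 11. The remaining constraints are straightforward to verify.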